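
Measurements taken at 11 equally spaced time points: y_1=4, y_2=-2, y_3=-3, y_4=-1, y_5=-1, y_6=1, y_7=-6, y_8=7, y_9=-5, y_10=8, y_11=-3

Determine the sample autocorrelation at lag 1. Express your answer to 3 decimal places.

Mean ȳ = (4 − 2 − 3 − 1 − 1 + 1 − 6 + 7 − 5 + 8 − 3)/11 = -0.0909
Numerator Σ_{t=1}^{10}(y_t−ȳ)(y_{t+1}−ȳ) = -146.1901
Denominator Σ(y_t−ȳ)² = 214.9091
r_1 = -146.1901 / 214.9091 = -0.680

-0.680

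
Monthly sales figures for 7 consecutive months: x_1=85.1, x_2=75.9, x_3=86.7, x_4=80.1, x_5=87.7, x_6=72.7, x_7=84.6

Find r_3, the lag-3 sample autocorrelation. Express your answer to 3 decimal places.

Mean x̄ = (85.1 + 75.9 + 86.7 + 80.1 + 87.7 + 72.7 + 84.6)/7 = 81.8286
Deviations from mean: 3.2714, -5.9286, 4.8714, -1.7286, 5.8714, -9.1286, 2.7714
Numerator Σ_{t=1}^{4}(x_t−x̄)(x_{t+3}−x̄) = -89.7239
Denominator Σ(x_t−x̄)² = 198.0543
r_3 = -89.7239 / 198.0543 = -0.453

-0.453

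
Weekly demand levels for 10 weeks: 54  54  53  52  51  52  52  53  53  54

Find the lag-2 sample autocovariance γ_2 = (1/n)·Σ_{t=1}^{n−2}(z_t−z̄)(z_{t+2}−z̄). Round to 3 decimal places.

Mean z̄ = (54 + 54 + 53 + 52 + 51 + 52 + 52 + 53 + 53 + 54)/10 = 52.8000
Σ_{t=1}^{8}(z_t−z̄)(z_{t+2}−z̄) = 0.9200
γ_2 = 0.9200 / 10 = 0.092

0.092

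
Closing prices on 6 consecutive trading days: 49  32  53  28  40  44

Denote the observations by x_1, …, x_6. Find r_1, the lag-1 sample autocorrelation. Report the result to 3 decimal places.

Mean x̄ = (49 + 32 + 53 + 28 + 40 + 44)/6 = 41.0000
Deviations from mean: 8.0000, -9.0000, 12.0000, -13.0000, -1.0000, 3.0000
Numerator Σ_{t=1}^{5}(x_t−x̄)(x_{t+1}−x̄) = -326.0000
Denominator Σ(x_t−x̄)² = 468.0000
r_1 = -326.0000 / 468.0000 = -0.697

-0.697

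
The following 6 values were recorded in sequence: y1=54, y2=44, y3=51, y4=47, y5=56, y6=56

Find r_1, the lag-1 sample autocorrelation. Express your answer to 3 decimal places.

Mean ȳ = (54 + 44 + 51 + 47 + 56 + 56)/6 = 51.3333
Deviations from mean: 2.6667, -7.3333, -0.3333, -4.3333, 4.6667, 4.6667
Σ(y_t−ȳ)(y_{t+1}−ȳ) = (-19.5556) + (2.4444) + (1.4444) + (-20.2222) + (21.7778) = -14.1111
Denominator Σ(y_t−ȳ)² = 123.3333
r_1 = -14.1111 / 123.3333 = -0.114

-0.114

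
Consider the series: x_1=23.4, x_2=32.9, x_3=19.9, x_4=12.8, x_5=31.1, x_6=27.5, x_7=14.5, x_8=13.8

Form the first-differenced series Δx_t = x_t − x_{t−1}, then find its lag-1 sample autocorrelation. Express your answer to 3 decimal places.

-0.244

First differences Δx: 9.5, -13.0, -7.1, 18.3, -3.6, -13.0, -0.7
Mean of differences = -1.3714
Numerator Σ(Δx_t−Δx̄)(Δx_{t+1}−Δx̄) = -198.2251
Denominator Σ(Δx_t−Δx̄)² = 813.8343
r_1(Δx) = -198.2251 / 813.8343 = -0.244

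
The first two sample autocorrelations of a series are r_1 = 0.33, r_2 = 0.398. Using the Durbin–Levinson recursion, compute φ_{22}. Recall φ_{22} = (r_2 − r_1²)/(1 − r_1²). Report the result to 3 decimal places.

0.324

φ_{22} = (r_2 − r_1²) / (1 − r_1²)
r_1² = (0.33)² = 0.1089
Numerator = 0.398 − 0.1089 = 0.2891; denominator = 1 − 0.1089 = 0.8911
φ_{22} = 0.2891 / 0.8911 = 0.324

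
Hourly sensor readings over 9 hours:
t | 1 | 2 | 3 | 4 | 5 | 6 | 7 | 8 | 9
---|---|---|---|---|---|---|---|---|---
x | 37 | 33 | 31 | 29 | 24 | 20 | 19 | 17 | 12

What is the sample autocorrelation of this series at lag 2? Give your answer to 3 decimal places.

0.363

Mean x̄ = (37 + 33 + 31 + 29 + 24 + 20 + 19 + 17 + 12)/9 = 24.6667
Σ(x_t−x̄)(x_{t+2}−x̄) = (78.1111) + (36.1111) + (-4.2222) + (-20.2222) + (3.7778) + (35.7778) + (71.7778) = 201.1111
Denominator Σ(x_t−x̄)² = 554.0000
r_2 = 201.1111 / 554.0000 = 0.363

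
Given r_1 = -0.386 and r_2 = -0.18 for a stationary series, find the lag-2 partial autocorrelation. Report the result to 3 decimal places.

φ_{22} = (r_2 − r_1²) / (1 − r_1²)
r_1² = (-0.386)² = 0.148996
Numerator = -0.18 − 0.1490 = -0.3290; denominator = 1 − 0.1490 = 0.8510
φ_{22} = -0.3290 / 0.8510 = -0.387

-0.387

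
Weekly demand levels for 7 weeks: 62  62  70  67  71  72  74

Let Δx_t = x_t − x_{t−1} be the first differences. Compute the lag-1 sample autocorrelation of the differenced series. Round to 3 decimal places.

First differences Δx: 0, 8, -3, 4, 1, 2
Mean of differences = 2.0000
Numerator Σ(Δx_t−Δx̄)(Δx_{t+1}−Δx̄) = -54.0000
Denominator Σ(Δx_t−Δx̄)² = 70.0000
r_1(Δx) = -54.0000 / 70.0000 = -0.771

-0.771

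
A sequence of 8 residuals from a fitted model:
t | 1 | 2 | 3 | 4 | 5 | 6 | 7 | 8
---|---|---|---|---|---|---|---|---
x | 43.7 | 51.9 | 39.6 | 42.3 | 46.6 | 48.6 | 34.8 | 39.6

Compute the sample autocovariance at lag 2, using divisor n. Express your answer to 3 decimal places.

-9.451

Mean x̄ = (43.7 + 51.9 + 39.6 + 42.3 + 46.6 + 48.6 + 34.8 + 39.6)/8 = 43.3875
Deviations: 0.3125, 8.5125, -3.7875, -1.0875, 3.2125, 5.2125, -8.5875, -3.7875
Σ_{t=1}^{6}(x_t−x̄)(x_{t+2}−x̄) = -75.6066
γ_2 = -75.6066 / 8 = -9.451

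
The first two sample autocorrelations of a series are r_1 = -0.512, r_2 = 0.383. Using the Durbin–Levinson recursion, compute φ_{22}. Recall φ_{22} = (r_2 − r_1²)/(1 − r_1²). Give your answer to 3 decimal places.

0.164

φ_{22} = (r_2 − r_1²) / (1 − r_1²)
r_1² = (-0.512)² = 0.262144
Numerator = 0.383 − 0.2621 = 0.1209; denominator = 1 − 0.2621 = 0.7379
φ_{22} = 0.1209 / 0.7379 = 0.164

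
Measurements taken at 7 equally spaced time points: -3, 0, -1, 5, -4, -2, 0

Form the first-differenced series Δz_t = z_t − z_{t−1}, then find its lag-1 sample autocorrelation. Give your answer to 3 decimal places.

First differences Δz: 3, -1, 6, -9, 2, 2
Mean of differences = 0.5000
Numerator Σ(Δz_t−Δz̄)(Δz_{t+1}−Δz̄) = -76.2500
Denominator Σ(Δz_t−Δz̄)² = 133.5000
r_1(Δz) = -76.2500 / 133.5000 = -0.571

-0.571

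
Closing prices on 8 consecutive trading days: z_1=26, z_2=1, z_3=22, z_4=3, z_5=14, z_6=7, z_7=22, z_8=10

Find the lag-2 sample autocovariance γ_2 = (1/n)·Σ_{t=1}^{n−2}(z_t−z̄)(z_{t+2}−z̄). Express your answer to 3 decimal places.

41.715

Mean z̄ = (26 + 1 + 22 + 3 + 14 + 7 + 22 + 10)/8 = 13.1250
Σ_{t=1}^{6}(z_t−z̄)(z_{t+2}−z̄) = 333.7188
γ_2 = 333.7188 / 8 = 41.715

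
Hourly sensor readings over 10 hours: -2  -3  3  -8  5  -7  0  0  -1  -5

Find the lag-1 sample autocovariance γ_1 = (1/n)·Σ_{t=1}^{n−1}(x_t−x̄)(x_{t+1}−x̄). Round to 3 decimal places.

Mean x̄ = (-2 − 3 + 3 − 8 + 5 − 7 + 0 + 0 − 1 − 5)/10 = -1.8000
Σ_{t=1}^{9}(x_t−x̄)(x_{t+1}−x̄) = -120.0400
γ_1 = -120.0400 / 10 = -12.004

-12.004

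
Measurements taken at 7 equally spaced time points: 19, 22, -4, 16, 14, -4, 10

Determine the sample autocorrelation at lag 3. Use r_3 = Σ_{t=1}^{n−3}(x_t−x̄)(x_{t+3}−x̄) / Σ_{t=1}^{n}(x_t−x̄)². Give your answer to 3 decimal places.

Mean x̄ = (19 + 22 − 4 + 16 + 14 − 4 + 10)/7 = 10.4286
Numerator Σ_{t=1}^{4}(x_t−x̄)(x_{t+3}−x̄) = 294.8776
Denominator Σ(x_t−x̄)² = 667.7143
r_3 = 294.8776 / 667.7143 = 0.442

0.442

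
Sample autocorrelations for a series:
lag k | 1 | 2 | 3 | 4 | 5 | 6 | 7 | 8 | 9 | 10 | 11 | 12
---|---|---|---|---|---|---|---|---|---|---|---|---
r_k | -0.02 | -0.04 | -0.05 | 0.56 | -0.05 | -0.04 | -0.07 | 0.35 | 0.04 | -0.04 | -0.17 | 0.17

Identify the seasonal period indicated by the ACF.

The largest autocorrelation is r_4 = 0.56, with weaker echoes at lags 8 (0.35) and 12 (0.17); the remaining lags stay at or below 0.04.
The dominant spike at lag 4 indicates a seasonal period of 4.

4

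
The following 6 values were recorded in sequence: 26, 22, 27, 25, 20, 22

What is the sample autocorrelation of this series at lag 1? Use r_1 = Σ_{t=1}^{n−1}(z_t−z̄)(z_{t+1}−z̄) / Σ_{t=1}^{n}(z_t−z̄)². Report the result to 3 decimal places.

-0.101

Mean z̄ = (26 + 22 + 27 + 25 + 20 + 22)/6 = 23.6667
Deviations from mean: 2.3333, -1.6667, 3.3333, 1.3333, -3.6667, -1.6667
Numerator Σ_{t=1}^{5}(z_t−z̄)(z_{t+1}−z̄) = -3.7778
Denominator Σ(z_t−z̄)² = 37.3333
r_1 = -3.7778 / 37.3333 = -0.101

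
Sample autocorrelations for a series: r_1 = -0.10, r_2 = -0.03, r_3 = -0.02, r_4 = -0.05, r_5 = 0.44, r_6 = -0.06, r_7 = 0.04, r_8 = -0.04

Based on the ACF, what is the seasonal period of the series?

The largest autocorrelation is r_5 = 0.44; the remaining lags stay at or below 0.04.
The dominant spike at lag 5 indicates a seasonal period of 5.

5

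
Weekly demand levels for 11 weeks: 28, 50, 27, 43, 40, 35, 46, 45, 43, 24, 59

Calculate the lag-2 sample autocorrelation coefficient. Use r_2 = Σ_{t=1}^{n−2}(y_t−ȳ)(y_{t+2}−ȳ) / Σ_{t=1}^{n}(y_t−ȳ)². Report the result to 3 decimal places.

Mean ȳ = (28 + 50 + 27 + 43 + 40 + 35 + 46 + 45 + 43 + 24 + 59)/11 = 40.0000
Numerator Σ_{t=1}^{9}(y_t−ȳ)(y_{t+2}−ȳ) = 141.0000
Denominator Σ(y_t−ȳ)² = 1134.0000
r_2 = 141.0000 / 1134.0000 = 0.124

0.124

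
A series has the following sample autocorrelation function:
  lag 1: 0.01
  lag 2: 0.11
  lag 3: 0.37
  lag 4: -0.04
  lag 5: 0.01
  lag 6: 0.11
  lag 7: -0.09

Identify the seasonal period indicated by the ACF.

The largest autocorrelation is r_3 = 0.37; the remaining lags stay at or below 0.11.
The dominant spike at lag 3 indicates a seasonal period of 3.

3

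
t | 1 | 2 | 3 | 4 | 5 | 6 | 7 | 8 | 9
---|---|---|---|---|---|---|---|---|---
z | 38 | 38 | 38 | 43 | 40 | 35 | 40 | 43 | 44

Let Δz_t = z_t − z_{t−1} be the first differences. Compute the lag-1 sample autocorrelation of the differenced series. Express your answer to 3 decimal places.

First differences Δz: 0, 0, 5, -3, -5, 5, 3, 1
Mean of differences = 0.7500
Numerator Σ(Δz_t−Δz̄)(Δz_{t+1}−Δz̄) = -11.3125
Denominator Σ(Δz_t−Δz̄)² = 89.5000
r_1(Δz) = -11.3125 / 89.5000 = -0.126

-0.126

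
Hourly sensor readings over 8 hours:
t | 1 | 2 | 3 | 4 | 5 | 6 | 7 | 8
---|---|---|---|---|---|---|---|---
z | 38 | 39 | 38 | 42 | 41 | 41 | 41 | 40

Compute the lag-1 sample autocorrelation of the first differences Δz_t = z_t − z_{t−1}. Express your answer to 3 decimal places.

First differences Δz: 1, -1, 4, -1, 0, 0, -1
Mean of differences = 0.2857
Numerator Σ(Δz_t−Δz̄)(Δz_{t+1}−Δz̄) = -9.6531
Denominator Σ(Δz_t−Δz̄)² = 19.4286
r_1(Δz) = -9.6531 / 19.4286 = -0.497

-0.497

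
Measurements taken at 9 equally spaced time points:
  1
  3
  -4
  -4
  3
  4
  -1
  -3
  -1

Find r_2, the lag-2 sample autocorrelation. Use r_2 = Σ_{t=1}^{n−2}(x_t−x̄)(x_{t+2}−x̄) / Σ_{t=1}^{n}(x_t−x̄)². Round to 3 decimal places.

-0.755

Mean x̄ = (1 + 3 − 4 − 4 + 3 + 4 − 1 − 3 − 1)/9 = -0.2222
Σ(x_t−x̄)(x_{t+2}−x̄) = (-4.6173) + (-12.1728) + (-12.1728) + (-15.9506) + (-2.5062) + (-11.7284) + (0.6049) = -58.5432
Denominator Σ(x_t−x̄)² = 77.5556
r_2 = -58.5432 / 77.5556 = -0.755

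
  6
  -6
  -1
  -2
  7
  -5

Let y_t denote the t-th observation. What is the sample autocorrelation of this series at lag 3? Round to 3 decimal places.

-0.325

Mean ȳ = (6 − 6 − 1 − 2 + 7 − 5)/6 = -0.1667
Deviations from mean: 6.1667, -5.8333, -0.8333, -1.8333, 7.1667, -4.8333
Numerator Σ_{t=1}^{3}(y_t−ȳ)(y_{t+3}−ȳ) = -49.0833
Denominator Σ(y_t−ȳ)² = 150.8333
r_3 = -49.0833 / 150.8333 = -0.325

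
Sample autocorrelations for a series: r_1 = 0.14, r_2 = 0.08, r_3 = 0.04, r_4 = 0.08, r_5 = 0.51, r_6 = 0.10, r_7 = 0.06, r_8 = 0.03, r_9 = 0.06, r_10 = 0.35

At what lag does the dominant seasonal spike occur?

5

The largest autocorrelation is r_5 = 0.51, with a weaker echo at lag 10 (0.35); the remaining lags stay at or below 0.14.
The dominant spike at lag 5 indicates a seasonal period of 5.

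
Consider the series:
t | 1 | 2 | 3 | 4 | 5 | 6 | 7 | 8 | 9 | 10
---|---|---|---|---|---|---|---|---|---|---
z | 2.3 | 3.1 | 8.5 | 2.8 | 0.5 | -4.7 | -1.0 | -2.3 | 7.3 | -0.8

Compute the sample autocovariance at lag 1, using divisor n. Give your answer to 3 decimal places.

Mean z̄ = (2.3 + 3.1 + 8.5 + 2.8 + 0.5 − 4.7 − 1.0 − 2.3 + 7.3 − 0.8)/10 = 1.5700
Σ_{t=1}^{9}(z_t−z̄)(z_{t+1}−z̄) = 15.9411
γ_1 = 15.9411 / 10 = 1.594

1.594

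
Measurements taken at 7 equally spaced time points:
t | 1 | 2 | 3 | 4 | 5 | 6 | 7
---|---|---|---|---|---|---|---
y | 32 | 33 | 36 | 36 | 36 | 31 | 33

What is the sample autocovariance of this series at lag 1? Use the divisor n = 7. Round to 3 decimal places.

0.752

Mean ȳ = (32 + 33 + 36 + 36 + 36 + 31 + 33)/7 = 33.8571
Deviations: -1.8571, -0.8571, 2.1429, 2.1429, 2.1429, -2.8571, -0.8571
Σ_{t=1}^{6}(y_t−ȳ)(y_{t+1}−ȳ) = 5.2653
γ_1 = 5.2653 / 7 = 0.752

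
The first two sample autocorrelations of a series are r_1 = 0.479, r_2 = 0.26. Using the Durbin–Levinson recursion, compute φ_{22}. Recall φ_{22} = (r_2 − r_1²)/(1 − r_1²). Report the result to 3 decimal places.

φ_{22} = (r_2 − r_1²) / (1 − r_1²)
r_1² = (0.479)² = 0.229441
Numerator = 0.26 − 0.2294 = 0.0306; denominator = 1 − 0.2294 = 0.7706
φ_{22} = 0.0306 / 0.7706 = 0.040

0.040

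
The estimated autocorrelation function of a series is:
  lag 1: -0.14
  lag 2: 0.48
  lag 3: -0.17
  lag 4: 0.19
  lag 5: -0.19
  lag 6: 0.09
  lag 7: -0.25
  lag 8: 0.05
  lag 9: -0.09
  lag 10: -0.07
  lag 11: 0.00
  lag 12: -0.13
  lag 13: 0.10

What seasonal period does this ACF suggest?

The largest autocorrelation is r_2 = 0.48, with a weaker echo at lag 4 (0.19); the remaining lags stay at or below 0.10.
The dominant spike at lag 2 indicates a seasonal period of 2.

2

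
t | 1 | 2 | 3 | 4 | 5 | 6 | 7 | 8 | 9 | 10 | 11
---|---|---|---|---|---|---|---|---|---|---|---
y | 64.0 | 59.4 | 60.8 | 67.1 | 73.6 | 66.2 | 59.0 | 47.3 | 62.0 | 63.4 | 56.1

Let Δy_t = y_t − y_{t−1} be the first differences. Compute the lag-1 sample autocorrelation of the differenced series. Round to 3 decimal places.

-0.043

First differences Δy: -4.6, 1.4, 6.3, 6.5, -7.4, -7.2, -11.7, 14.7, 1.4, -7.3
Mean of differences = -0.7900
Numerator Σ(Δy_t−Δȳ)(Δy_{t+1}−Δȳ) = -26.3441
Denominator Σ(Δy_t−Δȳ)² = 613.6490
r_1(Δy) = -26.3441 / 613.6490 = -0.043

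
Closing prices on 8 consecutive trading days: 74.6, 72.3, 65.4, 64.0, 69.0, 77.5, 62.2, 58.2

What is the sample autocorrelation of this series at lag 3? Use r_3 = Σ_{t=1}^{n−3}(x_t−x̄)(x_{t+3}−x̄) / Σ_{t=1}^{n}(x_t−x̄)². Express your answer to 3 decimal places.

Mean x̄ = (74.6 + 72.3 + 65.4 + 64.0 + 69.0 + 77.5 + 62.2 + 58.2)/8 = 67.9000
Σ(x_t−x̄)(x_{t+3}−x̄) = (-26.1300) + (4.8400) + (-24.0000) + (22.2300) + (-10.6700) = -33.7300
Denominator Σ(x_t−x̄)² = 305.6600
r_3 = -33.7300 / 305.6600 = -0.110

-0.110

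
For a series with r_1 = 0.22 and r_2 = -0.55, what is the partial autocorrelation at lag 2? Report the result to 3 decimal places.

φ_{22} = (r_2 − r_1²) / (1 − r_1²)
r_1² = (0.22)² = 0.0484
Numerator = -0.55 − 0.0484 = -0.5984; denominator = 1 − 0.0484 = 0.9516
φ_{22} = -0.5984 / 0.9516 = -0.629

-0.629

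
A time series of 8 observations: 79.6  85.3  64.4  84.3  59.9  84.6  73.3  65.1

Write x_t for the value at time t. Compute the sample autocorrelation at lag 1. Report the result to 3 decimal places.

-0.596

Mean x̄ = (79.6 + 85.3 + 64.4 + 84.3 + 59.9 + 84.6 + 73.3 + 65.1)/8 = 74.5625
Deviations from mean: 5.0375, 10.7375, -10.1625, 9.7375, -14.6625, 10.0375, -1.2625, -9.4625
Σ(x_t−x̄)(x_{t+1}−x̄) = (54.0902) + (-109.1198) + (-98.9573) + (-142.7761) + (-147.1748) + (-12.6723) + (11.9464) = -444.6639
Denominator Σ(x_t−x̄)² = 745.6388
r_1 = -444.6639 / 745.6388 = -0.596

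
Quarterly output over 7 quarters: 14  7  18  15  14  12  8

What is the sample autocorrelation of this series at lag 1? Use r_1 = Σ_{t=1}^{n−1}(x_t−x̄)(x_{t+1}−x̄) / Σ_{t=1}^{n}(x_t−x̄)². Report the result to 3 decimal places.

Mean x̄ = (14 + 7 + 18 + 15 + 14 + 12 + 8)/7 = 12.5714
Σ(x_t−x̄)(x_{t+1}−x̄) = (-7.9592) + (-30.2449) + (13.1837) + (3.4694) + (-0.8163) + (2.6122) = -19.7551
Denominator Σ(x_t−x̄)² = 91.7143
r_1 = -19.7551 / 91.7143 = -0.215

-0.215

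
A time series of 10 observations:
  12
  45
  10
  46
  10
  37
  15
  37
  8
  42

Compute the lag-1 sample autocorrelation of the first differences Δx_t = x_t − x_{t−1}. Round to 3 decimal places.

-0.856

First differences Δx: 33, -35, 36, -36, 27, -22, 22, -29, 34
Mean of differences = 3.3333
Numerator Σ(Δx_t−Δx̄)(Δx_{t+1}−Δx̄) = -7272.7778
Denominator Σ(Δx_t−Δx̄)² = 8500.0000
r_1(Δx) = -7272.7778 / 8500.0000 = -0.856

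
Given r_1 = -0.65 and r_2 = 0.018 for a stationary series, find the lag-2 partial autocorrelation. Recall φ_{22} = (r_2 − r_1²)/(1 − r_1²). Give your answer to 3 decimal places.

-0.700

φ_{22} = (r_2 − r_1²) / (1 − r_1²)
r_1² = (-0.65)² = 0.4225
Numerator = 0.018 − 0.4225 = -0.4045; denominator = 1 − 0.4225 = 0.5775
φ_{22} = -0.4045 / 0.5775 = -0.700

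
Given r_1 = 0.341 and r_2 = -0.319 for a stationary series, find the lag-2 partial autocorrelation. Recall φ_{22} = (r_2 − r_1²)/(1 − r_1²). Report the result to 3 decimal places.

-0.493

φ_{22} = (r_2 − r_1²) / (1 − r_1²)
r_1² = (0.341)² = 0.116281
Numerator = -0.319 − 0.1163 = -0.4353; denominator = 1 − 0.1163 = 0.8837
φ_{22} = -0.4353 / 0.8837 = -0.493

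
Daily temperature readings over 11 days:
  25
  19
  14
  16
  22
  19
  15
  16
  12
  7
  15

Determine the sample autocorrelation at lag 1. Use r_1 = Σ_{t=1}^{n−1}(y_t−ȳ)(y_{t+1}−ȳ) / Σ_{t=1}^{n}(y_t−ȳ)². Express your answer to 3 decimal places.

Mean ȳ = (25 + 19 + 14 + 16 + 22 + 19 + 15 + 16 + 12 + 7 + 15)/11 = 16.3636
Numerator Σ_{t=1}^{10}(y_t−ȳ)(y_{t+1}−ȳ) = 82.3223
Denominator Σ(y_t−ȳ)² = 236.5455
r_1 = 82.3223 / 236.5455 = 0.348

0.348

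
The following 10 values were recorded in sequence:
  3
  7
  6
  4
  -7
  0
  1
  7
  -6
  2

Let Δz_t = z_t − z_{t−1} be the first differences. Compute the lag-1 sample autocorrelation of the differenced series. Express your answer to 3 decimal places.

-0.494

First differences Δz: 4, -1, -2, -11, 7, 1, 6, -13, 8
Mean of differences = -0.1111
Numerator Σ(Δz_t−Δz̄)(Δz_{t+1}−Δz̄) = -227.4568
Denominator Σ(Δz_t−Δz̄)² = 460.8889
r_1(Δz) = -227.4568 / 460.8889 = -0.494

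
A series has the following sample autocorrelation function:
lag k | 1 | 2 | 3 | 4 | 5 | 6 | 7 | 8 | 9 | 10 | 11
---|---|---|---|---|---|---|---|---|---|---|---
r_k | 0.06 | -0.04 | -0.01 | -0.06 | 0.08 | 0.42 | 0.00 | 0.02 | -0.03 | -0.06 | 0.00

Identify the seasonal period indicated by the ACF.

The largest autocorrelation is r_6 = 0.42; the remaining lags stay at or below 0.08.
The dominant spike at lag 6 indicates a seasonal period of 6.

6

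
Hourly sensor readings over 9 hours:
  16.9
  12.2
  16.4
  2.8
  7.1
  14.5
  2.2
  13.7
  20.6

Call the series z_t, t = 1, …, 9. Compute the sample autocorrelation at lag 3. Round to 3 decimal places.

0.200

Mean z̄ = (16.9 + 12.2 + 16.4 + 2.8 + 7.1 + 14.5 + 2.2 + 13.7 + 20.6)/9 = 11.8222
Σ(z_t−z̄)(z_{t+3}−z̄) = (-45.8128) + (-1.7840) + (12.2583) + (86.8138) + (-8.8673) + (23.5049) = 66.1130
Denominator Σ(z_t−z̄)² = 330.9156
r_3 = 66.1130 / 330.9156 = 0.200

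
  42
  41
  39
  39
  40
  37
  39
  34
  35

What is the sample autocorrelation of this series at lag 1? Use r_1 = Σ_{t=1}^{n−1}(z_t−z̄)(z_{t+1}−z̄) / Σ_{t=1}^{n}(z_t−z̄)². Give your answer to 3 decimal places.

0.382

Mean z̄ = (42 + 41 + 39 + 39 + 40 + 37 + 39 + 34 + 35)/9 = 38.4444
Numerator Σ_{t=1}^{8}(z_t−z̄)(z_{t+1}−z̄) = 21.4691
Denominator Σ(z_t−z̄)² = 56.2222
r_1 = 21.4691 / 56.2222 = 0.382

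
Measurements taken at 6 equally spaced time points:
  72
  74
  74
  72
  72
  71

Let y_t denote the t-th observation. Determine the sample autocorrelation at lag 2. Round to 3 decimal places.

Mean ȳ = (72 + 74 + 74 + 72 + 72 + 71)/6 = 72.5000
Σ(y_t−ȳ)(y_{t+2}−ȳ) = (-0.7500) + (-0.7500) + (-0.7500) + (0.7500) = -1.5000
Denominator Σ(y_t−ȳ)² = 7.5000
r_2 = -1.5000 / 7.5000 = -0.200

-0.200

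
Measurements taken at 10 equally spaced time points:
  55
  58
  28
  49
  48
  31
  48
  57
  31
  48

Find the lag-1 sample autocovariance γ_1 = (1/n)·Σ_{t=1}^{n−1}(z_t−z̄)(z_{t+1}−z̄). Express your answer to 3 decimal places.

Mean z̄ = (55 + 58 + 28 + 49 + 48 + 31 + 48 + 57 + 31 + 48)/10 = 45.3000
Σ_{t=1}^{9}(z_t−z̄)(z_{t+1}−z̄) = -402.0900
γ_1 = -402.0900 / 10 = -40.209

-40.209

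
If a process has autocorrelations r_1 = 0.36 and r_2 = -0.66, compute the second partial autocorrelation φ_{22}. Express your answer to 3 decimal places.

-0.907

φ_{22} = (r_2 − r_1²) / (1 − r_1²)
r_1² = (0.36)² = 0.1296
Numerator = -0.66 − 0.1296 = -0.7896; denominator = 1 − 0.1296 = 0.8704
φ_{22} = -0.7896 / 0.8704 = -0.907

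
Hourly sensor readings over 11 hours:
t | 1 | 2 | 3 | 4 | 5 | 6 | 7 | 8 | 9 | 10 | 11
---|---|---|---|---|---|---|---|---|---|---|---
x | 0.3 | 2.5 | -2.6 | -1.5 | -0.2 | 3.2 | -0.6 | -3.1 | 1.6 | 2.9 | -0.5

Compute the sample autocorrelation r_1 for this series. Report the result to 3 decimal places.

Mean x̄ = (0.3 + 2.5 − 2.6 − 1.5 − 0.2 + 3.2 − 0.6 − 3.1 + 1.6 + 2.9 − 0.5)/11 = 0.1818
Numerator Σ_{t=1}^{10}(x_t−x̄)(x_{t+1}−x̄) = -4.4531
Denominator Σ(x_t−x̄)² = 46.4564
r_1 = -4.4531 / 46.4564 = -0.096

-0.096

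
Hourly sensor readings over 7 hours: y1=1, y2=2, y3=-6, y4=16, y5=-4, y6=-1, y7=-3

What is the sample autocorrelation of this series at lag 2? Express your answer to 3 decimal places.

Mean ȳ = (1 + 2 − 6 + 16 − 4 − 1 − 3)/7 = 0.7143
Deviations from mean: 0.2857, 1.2857, -6.7143, 15.2857, -4.7143, -1.7143, -3.7143
Σ(y_t−ȳ)(y_{t+2}−ȳ) = (-1.9184) + (19.6531) + (31.6531) + (-26.2041) + (17.5102) = 40.6939
Denominator Σ(y_t−ȳ)² = 319.4286
r_2 = 40.6939 / 319.4286 = 0.127

0.127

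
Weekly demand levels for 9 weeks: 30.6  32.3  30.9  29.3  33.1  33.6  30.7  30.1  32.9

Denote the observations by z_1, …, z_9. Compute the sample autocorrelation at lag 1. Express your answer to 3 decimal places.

Mean z̄ = (30.6 + 32.3 + 30.9 + 29.3 + 33.1 + 33.6 + 30.7 + 30.1 + 32.9)/9 = 31.5000
Numerator Σ_{t=1}^{8}(z_t−z̄)(z_{t+1}−z̄) = -2.5600
Denominator Σ(z_t−z̄)² = 18.1800
r_1 = -2.5600 / 18.1800 = -0.141

-0.141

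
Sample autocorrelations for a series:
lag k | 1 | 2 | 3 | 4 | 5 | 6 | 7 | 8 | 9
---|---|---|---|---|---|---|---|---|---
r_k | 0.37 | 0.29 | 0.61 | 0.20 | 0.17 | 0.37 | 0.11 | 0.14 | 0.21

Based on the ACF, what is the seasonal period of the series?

3

The largest autocorrelation is r_3 = 0.61; the remaining lags stay at or below 0.37. The elevated value at lag 1 (0.37), dropping to 0.29 at lag 2, reflects decaying short-term dependence rather than seasonality.
The dominant spike at lag 3 indicates a seasonal period of 3.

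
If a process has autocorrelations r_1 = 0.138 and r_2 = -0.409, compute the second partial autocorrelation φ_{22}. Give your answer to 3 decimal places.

φ_{22} = (r_2 − r_1²) / (1 − r_1²)
r_1² = (0.138)² = 0.019044
Numerator = -0.409 − 0.0190 = -0.4280; denominator = 1 − 0.0190 = 0.9810
φ_{22} = -0.4280 / 0.9810 = -0.436

-0.436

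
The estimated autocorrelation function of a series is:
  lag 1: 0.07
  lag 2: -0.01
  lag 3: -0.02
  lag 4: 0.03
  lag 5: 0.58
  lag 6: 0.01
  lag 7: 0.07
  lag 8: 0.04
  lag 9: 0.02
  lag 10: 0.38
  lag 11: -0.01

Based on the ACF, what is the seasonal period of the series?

5

The largest autocorrelation is r_5 = 0.58, with a weaker echo at lag 10 (0.38); the remaining lags stay at or below 0.07.
The dominant spike at lag 5 indicates a seasonal period of 5.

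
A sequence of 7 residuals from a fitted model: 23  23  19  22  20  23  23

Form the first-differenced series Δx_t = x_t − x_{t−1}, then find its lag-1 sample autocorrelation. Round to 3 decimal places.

-0.632

First differences Δx: 0, -4, 3, -2, 3, 0
Mean of differences = 0.0000
Numerator Σ(Δx_t−Δx̄)(Δx_{t+1}−Δx̄) = -24.0000
Denominator Σ(Δx_t−Δx̄)² = 38.0000
r_1(Δx) = -24.0000 / 38.0000 = -0.632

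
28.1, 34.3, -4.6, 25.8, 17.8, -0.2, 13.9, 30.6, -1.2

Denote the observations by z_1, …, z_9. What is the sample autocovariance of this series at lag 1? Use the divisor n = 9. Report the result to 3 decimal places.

Mean z̄ = (28.1 + 34.3 − 4.6 + 25.8 + 17.8 − 0.2 + 13.9 + 30.6 − 1.2)/9 = 16.0556
Σ_{t=1}^{8}(z_t−z̄)(z_{t+1}−z̄) = -617.0242
γ_1 = -617.0242 / 9 = -68.558

-68.558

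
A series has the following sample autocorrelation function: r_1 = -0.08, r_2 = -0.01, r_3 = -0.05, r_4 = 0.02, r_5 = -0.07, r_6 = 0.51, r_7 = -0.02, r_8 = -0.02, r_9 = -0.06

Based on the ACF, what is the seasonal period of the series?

6

The largest autocorrelation is r_6 = 0.51; the remaining lags stay at or below 0.02.
The dominant spike at lag 6 indicates a seasonal period of 6.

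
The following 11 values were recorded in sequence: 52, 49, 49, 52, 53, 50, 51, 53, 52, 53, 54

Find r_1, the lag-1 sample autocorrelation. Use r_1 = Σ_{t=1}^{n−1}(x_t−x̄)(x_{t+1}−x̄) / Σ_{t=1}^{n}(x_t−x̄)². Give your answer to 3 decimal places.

Mean x̄ = (52 + 49 + 49 + 52 + 53 + 50 + 51 + 53 + 52 + 53 + 54)/11 = 51.6364
Numerator Σ_{t=1}^{10}(x_t−x̄)(x_{t+1}−x̄) = 7.6860
Denominator Σ(x_t−x̄)² = 28.5455
r_1 = 7.6860 / 28.5455 = 0.269

0.269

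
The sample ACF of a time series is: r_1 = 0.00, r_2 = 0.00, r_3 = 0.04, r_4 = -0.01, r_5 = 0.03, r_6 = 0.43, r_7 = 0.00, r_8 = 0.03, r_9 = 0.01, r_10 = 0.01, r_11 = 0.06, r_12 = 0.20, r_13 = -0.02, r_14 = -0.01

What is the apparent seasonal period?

6

The largest autocorrelation is r_6 = 0.43, with a weaker echo at lag 12 (0.20); the remaining lags stay at or below 0.06.
The dominant spike at lag 6 indicates a seasonal period of 6.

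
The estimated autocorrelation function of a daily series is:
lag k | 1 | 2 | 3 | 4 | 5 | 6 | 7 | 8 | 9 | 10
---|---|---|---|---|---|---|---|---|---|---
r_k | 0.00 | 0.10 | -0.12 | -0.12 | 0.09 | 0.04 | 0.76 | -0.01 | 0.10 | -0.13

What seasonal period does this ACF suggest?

The largest autocorrelation is r_7 = 0.76; the remaining lags stay at or below 0.10.
The dominant spike at lag 7 indicates a seasonal period of 7.

7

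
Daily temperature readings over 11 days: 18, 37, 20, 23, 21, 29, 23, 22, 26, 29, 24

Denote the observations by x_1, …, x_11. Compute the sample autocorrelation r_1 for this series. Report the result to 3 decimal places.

Mean x̄ = (18 + 37 + 20 + 23 + 21 + 29 + 23 + 22 + 26 + 29 + 24)/11 = 24.7273
Numerator Σ_{t=1}^{10}(x_t−x̄)(x_{t+1}−x̄) = -145.7107
Denominator Σ(x_t−x̄)² = 284.1818
r_1 = -145.7107 / 284.1818 = -0.513

-0.513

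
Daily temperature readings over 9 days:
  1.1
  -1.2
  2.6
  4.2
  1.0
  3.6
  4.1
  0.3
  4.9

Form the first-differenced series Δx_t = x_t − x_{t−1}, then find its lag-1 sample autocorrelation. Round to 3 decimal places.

-0.479

First differences Δx: -2.3, 3.8, 1.6, -3.2, 2.6, 0.5, -3.8, 4.6
Mean of differences = 0.4750
Numerator Σ(Δx_t−Δx̄)(Δx_{t+1}−Δx̄) = -35.1181
Denominator Σ(Δx_t−Δx̄)² = 73.3350
r_1(Δx) = -35.1181 / 73.3350 = -0.479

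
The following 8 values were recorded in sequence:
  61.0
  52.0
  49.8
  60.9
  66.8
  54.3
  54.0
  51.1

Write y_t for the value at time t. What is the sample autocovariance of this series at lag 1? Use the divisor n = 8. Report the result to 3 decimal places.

2.712

Mean ȳ = (61.0 + 52.0 + 49.8 + 60.9 + 66.8 + 54.3 + 54.0 + 51.1)/8 = 56.2375
Deviations: 4.7625, -4.2375, -6.4375, 4.6625, 10.5625, -1.9375, -2.2375, -5.1375
Σ_{t=1}^{7}(y_t−ȳ)(y_{t+1}−ȳ) = 21.6961
γ_1 = 21.6961 / 8 = 2.712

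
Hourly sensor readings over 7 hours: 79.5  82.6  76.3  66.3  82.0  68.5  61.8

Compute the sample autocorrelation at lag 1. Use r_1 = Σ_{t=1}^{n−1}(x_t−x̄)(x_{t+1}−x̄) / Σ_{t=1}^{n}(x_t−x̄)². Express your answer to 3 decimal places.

Mean x̄ = (79.5 + 82.6 + 76.3 + 66.3 + 82.0 + 68.5 + 61.8)/7 = 73.8571
Deviations from mean: 5.6429, 8.7429, 2.4429, -7.5571, 8.1429, -5.3571, -12.0571
Σ(x_t−x̄)(x_{t+1}−x̄) = (49.3347) + (21.3576) + (-18.4610) + (-61.5367) + (-43.6224) + (64.5918) = 11.6639
Denominator Σ(x_t−x̄)² = 411.7371
r_1 = 11.6639 / 411.7371 = 0.028

0.028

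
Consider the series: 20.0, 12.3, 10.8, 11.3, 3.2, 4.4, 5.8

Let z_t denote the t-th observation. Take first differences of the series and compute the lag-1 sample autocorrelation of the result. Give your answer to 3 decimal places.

First differences Δz: -7.7, -1.5, 0.5, -8.1, 1.2, 1.4
Mean of differences = -2.3667
Numerator Σ(Δz_t−Δz̄)(Δz_{t+1}−Δz̄) = -25.5878
Denominator Σ(Δz_t−Δz̄)² = 97.1933
r_1(Δz) = -25.5878 / 97.1933 = -0.263

-0.263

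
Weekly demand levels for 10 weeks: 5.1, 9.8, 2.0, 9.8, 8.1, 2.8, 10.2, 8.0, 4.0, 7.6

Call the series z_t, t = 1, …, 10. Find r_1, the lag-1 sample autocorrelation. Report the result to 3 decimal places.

-0.606

Mean z̄ = (5.1 + 9.8 + 2.0 + 9.8 + 8.1 + 2.8 + 10.2 + 8.0 + 4.0 + 7.6)/10 = 6.7400
Numerator Σ_{t=1}^{9}(z_t−z̄)(z_{t+1}−z̄) = -50.3056
Denominator Σ(z_t−z̄)² = 83.0640
r_1 = -50.3056 / 83.0640 = -0.606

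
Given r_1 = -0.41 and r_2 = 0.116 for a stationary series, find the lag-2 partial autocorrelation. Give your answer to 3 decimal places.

φ_{22} = (r_2 − r_1²) / (1 − r_1²)
r_1² = (-0.41)² = 0.1681
Numerator = 0.116 − 0.1681 = -0.0521; denominator = 1 − 0.1681 = 0.8319
φ_{22} = -0.0521 / 0.8319 = -0.063

-0.063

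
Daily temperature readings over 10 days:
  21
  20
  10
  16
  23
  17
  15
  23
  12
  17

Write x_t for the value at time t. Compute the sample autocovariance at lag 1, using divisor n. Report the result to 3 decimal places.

-5.016

Mean x̄ = (21 + 20 + 10 + 16 + 23 + 17 + 15 + 23 + 12 + 17)/10 = 17.4000
Σ_{t=1}^{9}(x_t−x̄)(x_{t+1}−x̄) = -50.1600
γ_1 = -50.1600 / 10 = -5.016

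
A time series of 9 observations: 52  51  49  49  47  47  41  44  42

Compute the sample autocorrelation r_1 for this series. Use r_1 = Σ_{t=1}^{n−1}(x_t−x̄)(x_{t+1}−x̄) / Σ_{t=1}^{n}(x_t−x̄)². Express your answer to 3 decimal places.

Mean x̄ = (52 + 51 + 49 + 49 + 47 + 47 + 41 + 44 + 42)/9 = 46.8889
Numerator Σ_{t=1}^{8}(x_t−x̄)(x_{t+1}−x̄) = 64.8765
Denominator Σ(x_t−x̄)² = 118.8889
r_1 = 64.8765 / 118.8889 = 0.546

0.546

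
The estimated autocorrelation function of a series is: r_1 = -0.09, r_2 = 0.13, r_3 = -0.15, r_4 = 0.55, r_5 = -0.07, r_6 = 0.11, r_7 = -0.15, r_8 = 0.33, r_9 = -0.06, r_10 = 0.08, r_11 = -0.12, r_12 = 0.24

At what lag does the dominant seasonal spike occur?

4

The largest autocorrelation is r_4 = 0.55, with weaker echoes at lags 8 (0.33) and 12 (0.24); the remaining lags stay at or below 0.13.
The dominant spike at lag 4 indicates a seasonal period of 4.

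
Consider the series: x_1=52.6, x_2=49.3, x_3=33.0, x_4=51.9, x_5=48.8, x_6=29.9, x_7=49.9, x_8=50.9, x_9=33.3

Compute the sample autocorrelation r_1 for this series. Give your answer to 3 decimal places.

-0.353

Mean x̄ = (52.6 + 49.3 + 33.0 + 51.9 + 48.8 + 29.9 + 49.9 + 50.9 + 33.3)/9 = 44.4000
Numerator Σ_{t=1}^{8}(x_t−x̄)(x_{t+1}−x̄) = -248.1300
Denominator Σ(x_t−x̄)² = 702.7800
r_1 = -248.1300 / 702.7800 = -0.353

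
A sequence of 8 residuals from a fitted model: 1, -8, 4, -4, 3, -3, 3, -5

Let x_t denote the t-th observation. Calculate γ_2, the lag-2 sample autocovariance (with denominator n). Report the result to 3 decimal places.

Mean x̄ = (1 − 8 + 4 − 4 + 3 − 3 + 3 − 5)/8 = -1.1250
Σ_{t=1}^{6}(x_t−x̄)(x_{t+2}−x̄) = 81.4688
γ_2 = 81.4688 / 8 = 10.184

10.184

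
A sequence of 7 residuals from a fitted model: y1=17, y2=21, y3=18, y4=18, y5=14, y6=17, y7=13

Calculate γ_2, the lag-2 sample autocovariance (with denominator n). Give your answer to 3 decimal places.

1.831

Mean ȳ = (17 + 21 + 18 + 18 + 14 + 17 + 13)/7 = 16.8571
Σ_{t=1}^{5}(y_t−ȳ)(y_{t+2}−ȳ) = 12.8163
γ_2 = 12.8163 / 7 = 1.831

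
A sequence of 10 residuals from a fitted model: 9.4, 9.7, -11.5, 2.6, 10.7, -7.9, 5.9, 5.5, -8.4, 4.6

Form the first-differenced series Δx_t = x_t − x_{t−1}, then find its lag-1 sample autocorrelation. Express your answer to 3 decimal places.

First differences Δx: 0.3, -21.2, 14.1, 8.1, -18.6, 13.8, -0.4, -13.9, 13.0
Mean of differences = -0.5333
Numerator Σ(Δx_t−Δx̄)(Δx_{t+1}−Δx̄) = -789.0078
Denominator Σ(Δx_t−Δx̄)² = 1610.1600
r_1(Δx) = -789.0078 / 1610.1600 = -0.490

-0.490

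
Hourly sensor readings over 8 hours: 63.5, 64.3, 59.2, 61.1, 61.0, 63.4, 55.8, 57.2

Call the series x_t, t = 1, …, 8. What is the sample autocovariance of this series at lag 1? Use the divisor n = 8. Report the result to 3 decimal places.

1.117

Mean x̄ = (63.5 + 64.3 + 59.2 + 61.1 + 61.0 + 63.4 + 55.8 + 57.2)/8 = 60.6875
Deviations: 2.8125, 3.6125, -1.4875, 0.4125, 0.3125, 2.7125, -4.8875, -3.4875
Σ_{t=1}^{7}(x_t−x̄)(x_{t+1}−x̄) = 8.9373
γ_1 = 8.9373 / 8 = 1.117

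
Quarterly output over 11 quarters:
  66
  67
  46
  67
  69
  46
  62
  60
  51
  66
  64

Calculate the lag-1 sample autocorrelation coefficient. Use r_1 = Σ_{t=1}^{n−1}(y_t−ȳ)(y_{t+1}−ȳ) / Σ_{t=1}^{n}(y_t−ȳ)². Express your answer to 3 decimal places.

-0.368

Mean ȳ = (66 + 67 + 46 + 67 + 69 + 46 + 62 + 60 + 51 + 66 + 64)/11 = 60.3636
Numerator Σ_{t=1}^{10}(y_t−ȳ)(y_{t+1}−ȳ) = -272.9504
Denominator Σ(y_t−ȳ)² = 742.5455
r_1 = -272.9504 / 742.5455 = -0.368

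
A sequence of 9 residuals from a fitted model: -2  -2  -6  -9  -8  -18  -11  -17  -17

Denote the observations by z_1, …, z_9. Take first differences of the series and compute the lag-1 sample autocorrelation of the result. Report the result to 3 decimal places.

First differences Δz: 0, -4, -3, 1, -10, 7, -6, 0
Mean of differences = -1.8750
Numerator Σ(Δz_t−Δz̄)(Δz_{t+1}−Δz̄) = -144.6406
Denominator Σ(Δz_t−Δz̄)² = 182.8750
r_1(Δz) = -144.6406 / 182.8750 = -0.791

-0.791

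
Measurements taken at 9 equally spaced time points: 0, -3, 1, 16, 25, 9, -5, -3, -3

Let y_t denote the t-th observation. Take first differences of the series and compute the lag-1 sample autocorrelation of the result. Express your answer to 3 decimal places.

First differences Δy: -3, 4, 15, 9, -16, -14, 2, 0
Mean of differences = -0.3750
Numerator Σ(Δy_t−Δȳ)(Δy_{t+1}−Δȳ) = 234.8594
Denominator Σ(Δy_t−Δȳ)² = 785.8750
r_1(Δy) = 234.8594 / 785.8750 = 0.299

0.299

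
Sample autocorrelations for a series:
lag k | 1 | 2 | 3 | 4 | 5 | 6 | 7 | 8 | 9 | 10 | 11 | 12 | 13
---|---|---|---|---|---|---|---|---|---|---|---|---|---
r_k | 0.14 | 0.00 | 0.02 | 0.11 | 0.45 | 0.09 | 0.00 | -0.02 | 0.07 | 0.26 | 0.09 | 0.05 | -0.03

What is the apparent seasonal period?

The largest autocorrelation is r_5 = 0.45, with a weaker echo at lag 10 (0.26); the remaining lags stay at or below 0.14.
The dominant spike at lag 5 indicates a seasonal period of 5.

5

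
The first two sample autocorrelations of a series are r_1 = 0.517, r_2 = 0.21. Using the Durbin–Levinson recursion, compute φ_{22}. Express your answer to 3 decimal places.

-0.078

φ_{22} = (r_2 − r_1²) / (1 − r_1²)
r_1² = (0.517)² = 0.267289
Numerator = 0.21 − 0.2673 = -0.0573; denominator = 1 − 0.2673 = 0.7327
φ_{22} = -0.0573 / 0.7327 = -0.078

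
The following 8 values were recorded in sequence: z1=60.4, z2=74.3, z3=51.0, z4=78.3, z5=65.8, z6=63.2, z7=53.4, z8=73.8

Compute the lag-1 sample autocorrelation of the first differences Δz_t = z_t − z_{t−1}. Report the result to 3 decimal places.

-0.660

First differences Δz: 13.9, -23.3, 27.3, -12.5, -2.6, -9.8, 20.4
Mean of differences = 1.9143
Numerator Σ(Δz_t−Δz̄)(Δz_{t+1}−Δz̄) = -1406.8059
Denominator Σ(Δz_t−Δz̄)² = 2130.9486
r_1(Δz) = -1406.8059 / 2130.9486 = -0.660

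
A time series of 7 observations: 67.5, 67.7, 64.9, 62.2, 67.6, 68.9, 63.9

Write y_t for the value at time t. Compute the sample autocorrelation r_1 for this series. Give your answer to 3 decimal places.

Mean ȳ = (67.5 + 67.7 + 64.9 + 62.2 + 67.6 + 68.9 + 63.9)/7 = 66.1000
Deviations from mean: 1.4000, 1.6000, -1.2000, -3.9000, 1.5000, 2.8000, -2.2000
Σ(y_t−ȳ)(y_{t+1}−ȳ) = (2.2400) + (-1.9200) + (4.6800) + (-5.8500) + (4.2000) + (-6.1600) = -2.8100
Denominator Σ(y_t−ȳ)² = 36.1000
r_1 = -2.8100 / 36.1000 = -0.078

-0.078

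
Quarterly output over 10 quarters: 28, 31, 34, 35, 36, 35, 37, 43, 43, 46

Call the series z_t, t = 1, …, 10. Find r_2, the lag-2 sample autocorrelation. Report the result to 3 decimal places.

0.304

Mean z̄ = (28 + 31 + 34 + 35 + 36 + 35 + 37 + 43 + 43 + 46)/10 = 36.8000
Numerator Σ_{t=1}^{8}(z_t−z̄)(z_{t+2}−z̄) = 87.5200
Denominator Σ(z_t−z̄)² = 287.6000
r_2 = 87.5200 / 287.6000 = 0.304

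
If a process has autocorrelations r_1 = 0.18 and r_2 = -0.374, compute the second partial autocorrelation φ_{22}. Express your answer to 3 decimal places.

-0.420

φ_{22} = (r_2 − r_1²) / (1 − r_1²)
r_1² = (0.18)² = 0.0324
Numerator = -0.374 − 0.0324 = -0.4064; denominator = 1 − 0.0324 = 0.9676
φ_{22} = -0.4064 / 0.9676 = -0.420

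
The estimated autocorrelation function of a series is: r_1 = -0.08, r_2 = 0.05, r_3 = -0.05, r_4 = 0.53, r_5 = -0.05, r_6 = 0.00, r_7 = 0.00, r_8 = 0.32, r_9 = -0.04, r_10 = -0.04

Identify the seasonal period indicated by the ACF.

4

The largest autocorrelation is r_4 = 0.53, with a weaker echo at lag 8 (0.32); the remaining lags stay at or below 0.05.
The dominant spike at lag 4 indicates a seasonal period of 4.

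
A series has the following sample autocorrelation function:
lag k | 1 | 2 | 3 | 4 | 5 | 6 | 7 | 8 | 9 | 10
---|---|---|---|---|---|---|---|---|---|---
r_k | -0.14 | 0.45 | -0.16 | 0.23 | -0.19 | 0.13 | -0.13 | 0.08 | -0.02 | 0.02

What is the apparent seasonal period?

The largest autocorrelation is r_2 = 0.45, with a weaker echo at lag 4 (0.23); the remaining lags stay at or below 0.13.
The dominant spike at lag 2 indicates a seasonal period of 2.

2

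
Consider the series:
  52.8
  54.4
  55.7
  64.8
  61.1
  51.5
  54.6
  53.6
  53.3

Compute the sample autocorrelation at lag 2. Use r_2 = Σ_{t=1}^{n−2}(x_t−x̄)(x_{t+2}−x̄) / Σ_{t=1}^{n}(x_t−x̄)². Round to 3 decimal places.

Mean x̄ = (52.8 + 54.4 + 55.7 + 64.8 + 61.1 + 51.5 + 54.6 + 53.6 + 53.3)/9 = 55.7556
Numerator Σ_{t=1}^{7}(x_t−x̄)(x_{t+2}−x̄) = -45.0473
Denominator Σ(x_t−x̄)² = 151.0622
r_2 = -45.0473 / 151.0622 = -0.298

-0.298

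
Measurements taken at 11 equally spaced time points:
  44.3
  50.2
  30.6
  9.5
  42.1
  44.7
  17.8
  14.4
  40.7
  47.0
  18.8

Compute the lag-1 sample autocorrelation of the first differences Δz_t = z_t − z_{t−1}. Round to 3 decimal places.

-0.097

First differences Δz: 5.9, -19.6, -21.1, 32.6, 2.6, -26.9, -3.4, 26.3, 6.3, -28.2
Mean of differences = -2.5500
Numerator Σ(Δz_t−Δz̄)(Δz_{t+1}−Δz̄) = -399.7125
Denominator Σ(Δz_t−Δz̄)² = 4130.4650
r_1(Δz) = -399.7125 / 4130.4650 = -0.097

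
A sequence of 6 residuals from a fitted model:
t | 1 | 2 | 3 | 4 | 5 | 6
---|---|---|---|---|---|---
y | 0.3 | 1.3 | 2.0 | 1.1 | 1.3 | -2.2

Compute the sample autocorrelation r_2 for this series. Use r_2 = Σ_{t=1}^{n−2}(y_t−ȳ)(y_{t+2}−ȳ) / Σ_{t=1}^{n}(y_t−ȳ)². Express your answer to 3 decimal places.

Mean ȳ = (0.3 + 1.3 + 2.0 + 1.1 + 1.3 − 2.2)/6 = 0.6333
Deviations from mean: -0.3333, 0.6667, 1.3667, 0.4667, 0.6667, -2.8333
Σ(y_t−ȳ)(y_{t+2}−ȳ) = (-0.4556) + (0.3111) + (0.9111) + (-1.3222) = -0.5556
Denominator Σ(y_t−ȳ)² = 11.1133
r_2 = -0.5556 / 11.1133 = -0.050

-0.050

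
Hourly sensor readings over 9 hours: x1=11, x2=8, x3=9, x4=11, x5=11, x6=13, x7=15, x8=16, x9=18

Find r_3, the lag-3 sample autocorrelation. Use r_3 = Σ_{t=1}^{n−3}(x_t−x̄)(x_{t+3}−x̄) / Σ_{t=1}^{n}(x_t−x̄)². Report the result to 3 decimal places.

Mean x̄ = (11 + 8 + 9 + 11 + 11 + 13 + 15 + 16 + 18)/9 = 12.4444
Σ(x_t−x̄)(x_{t+3}−x̄) = (2.0864) + (6.4198) + (-1.9136) + (-3.6914) + (-5.1358) + (3.0864) = 0.8519
Denominator Σ(x_t−x̄)² = 88.2222
r_3 = 0.8519 / 88.2222 = 0.010

0.010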